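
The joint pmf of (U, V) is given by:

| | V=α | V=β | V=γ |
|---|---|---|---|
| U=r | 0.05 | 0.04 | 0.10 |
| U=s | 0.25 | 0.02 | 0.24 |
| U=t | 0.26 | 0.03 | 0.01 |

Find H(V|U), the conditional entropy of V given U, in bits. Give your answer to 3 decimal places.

1.093 bits

Marginals: p(U) = (0.1900, 0.5100, 0.3000), p(V) = (0.5600, 0.0900, 0.3500).
H(V|U) = Σ p(U) · H(V|U=·).
  U=r: p=0.1900, H(V|U=r) = 1.4675
  U=s: p=0.5100, H(V|U=s) = 1.1992
  U=t: p=0.3000, H(V|U=t) = 0.6747
Weighted sum = 1.093 bits.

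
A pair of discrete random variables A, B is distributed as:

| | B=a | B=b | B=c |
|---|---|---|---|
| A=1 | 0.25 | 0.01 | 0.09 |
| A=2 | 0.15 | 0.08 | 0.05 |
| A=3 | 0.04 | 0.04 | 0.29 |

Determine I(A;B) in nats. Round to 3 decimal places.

0.219 nats

Marginals: p(A) = (0.3500, 0.2800, 0.3700), p(B) = (0.4400, 0.1300, 0.4300).
I(A;B) = Σ p(x,y)·ln[p(x,y)/(p(x)p(y))].
  (1,a): 0.25·ln(1.6234) = 0.1211
  (1,b): 0.01·ln(0.2198) = -0.0152
  (1,c): 0.09·ln(0.5980) = -0.0463
  (2,a): 0.15·ln(1.2175) = 0.0295
  (2,b): 0.08·ln(2.1978) = 0.0630
  (2,c): 0.05·ln(0.4153) = -0.0439
  (3,a): 0.04·ln(0.2457) = -0.0561
  (3,b): 0.04·ln(0.8316) = -0.0074
  (3,c): 0.29·ln(1.8228) = 0.1741
Sum = 0.219 nats.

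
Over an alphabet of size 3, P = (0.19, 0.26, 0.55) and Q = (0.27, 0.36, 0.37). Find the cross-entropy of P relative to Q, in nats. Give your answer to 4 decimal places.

1.0612 nats

H(P,Q) = −Σ p·ln q.
  −0.19·ln(0.27) = 0.24877
  −0.26·ln(0.36) = 0.26563
  −0.55·ln(0.37) = 0.54684
H(P,Q) = 1.0612 nats.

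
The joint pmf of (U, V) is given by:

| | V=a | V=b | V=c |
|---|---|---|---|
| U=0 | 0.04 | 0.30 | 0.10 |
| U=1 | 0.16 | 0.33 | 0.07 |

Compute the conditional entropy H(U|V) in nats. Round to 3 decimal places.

0.651 nats

Marginals: p(U) = (0.4400, 0.5600), p(V) = (0.2000, 0.6300, 0.1700).
H(U|V) = Σ p(V) · H(U|V=·).
  V=a: p=0.2000, H(U|V=a) = 0.5004
  V=b: p=0.6300, H(U|V=b) = 0.6920
  V=c: p=0.1700, H(U|V=c) = 0.6775
Weighted sum = 0.651 nats.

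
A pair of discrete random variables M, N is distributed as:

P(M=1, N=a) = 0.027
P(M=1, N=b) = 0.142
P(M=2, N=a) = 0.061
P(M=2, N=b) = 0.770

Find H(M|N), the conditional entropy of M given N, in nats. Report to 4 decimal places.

0.4487 nats

Chain rule: H(M|N) = H(M,N) − H(N).
Marginals: p(M) = (0.1690, 0.8310), p(N) = (0.0880, 0.9120).
H(M,N) = 0.7466 nats; H(N) = 0.2979 nats.
H(M|N) = 0.7466 − 0.2979 = 0.4487 nats.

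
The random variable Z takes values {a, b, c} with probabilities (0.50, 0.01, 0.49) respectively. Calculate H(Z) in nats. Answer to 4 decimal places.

0.7422 nats

H(Z) = −Σ p·ln p.
  −(0.50)·ln(0.50) = 0.34657
  −(0.01)·ln(0.01) = 0.04605
  −(0.49)·ln(0.49) = 0.34954
Sum: 0.34657 + 0.04605 + 0.34954 = 0.7422 nats.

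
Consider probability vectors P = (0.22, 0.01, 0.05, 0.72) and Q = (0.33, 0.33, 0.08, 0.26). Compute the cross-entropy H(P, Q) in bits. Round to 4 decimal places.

H(P,Q) = −Σ p·log₂ q.
  −0.22·log₂(0.33) = 0.35188
  −0.01·log₂(0.33) = 0.01599
  −0.05·log₂(0.08) = 0.18219
  −0.72·log₂(0.26) = 1.39926
H(P,Q) = 1.9493 bits.

1.9493 bits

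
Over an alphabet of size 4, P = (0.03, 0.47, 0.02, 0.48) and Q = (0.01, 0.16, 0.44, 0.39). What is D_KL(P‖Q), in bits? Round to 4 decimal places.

0.8328 bits

D(P‖Q) = Σ p·log₂(p/q).
  0.03·log₂(0.03/0.01) = 0.04755
  0.47·log₂(0.47/0.16) = 0.73066
  0.02·log₂(0.02/0.44) = -0.08919
  0.48·log₂(0.48/0.39) = 0.14379
D(P‖Q) = 0.8328 bits.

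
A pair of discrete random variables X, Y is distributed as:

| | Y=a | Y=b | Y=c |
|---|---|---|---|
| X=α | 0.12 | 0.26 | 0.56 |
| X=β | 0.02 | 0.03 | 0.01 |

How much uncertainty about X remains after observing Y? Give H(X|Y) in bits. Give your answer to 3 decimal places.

Chain rule: H(X|Y) = H(X,Y) − H(Y).
Marginals: p(X) = (0.9400, 0.0600), p(Y) = (0.1400, 0.2900, 0.5700).
H(X,Y) = 1.6719 bits; H(Y) = 1.3773 bits.
H(X|Y) = 1.6719 − 1.3773 = 0.295 bits.

0.295 bits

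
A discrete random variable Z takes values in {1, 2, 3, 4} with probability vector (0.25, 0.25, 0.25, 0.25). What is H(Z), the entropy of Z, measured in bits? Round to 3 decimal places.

H(Z) = −Σ p·log₂ p.
  −(0.25)·log₂(0.25) = 0.5000
  −(0.25)·log₂(0.25) = 0.5000
  −(0.25)·log₂(0.25) = 0.5000
  −(0.25)·log₂(0.25) = 0.5000
Sum: 0.5000 + 0.5000 + 0.5000 + 0.5000 = 2.000 bits.

2.000 bits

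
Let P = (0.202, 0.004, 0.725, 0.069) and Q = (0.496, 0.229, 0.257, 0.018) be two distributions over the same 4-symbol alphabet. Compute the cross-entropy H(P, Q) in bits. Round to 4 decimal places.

2.0339 bits

H(P,Q) = −Σ p·log₂ q.
  −0.202·log₂(0.496) = 0.20434
  −0.004·log₂(0.229) = 0.00851
  −0.725·log₂(0.257) = 1.42112
  −0.069·log₂(0.018) = 0.39991
H(P,Q) = 2.0339 bits.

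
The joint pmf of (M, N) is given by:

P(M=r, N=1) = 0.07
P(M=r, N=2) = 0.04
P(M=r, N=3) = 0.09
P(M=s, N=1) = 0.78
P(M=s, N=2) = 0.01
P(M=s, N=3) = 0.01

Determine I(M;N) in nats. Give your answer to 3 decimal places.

0.201 nats

Marginals: p(M) = (0.2000, 0.8000), p(N) = (0.8500, 0.0500, 0.1000).
I(M;N) = Σ p(x,y)·ln[p(x,y)/(p(x)p(y))].
  (r,1): 0.07·ln(0.4118) = -0.0621
  (r,2): 0.04·ln(4.0000) = 0.0555
  (r,3): 0.09·ln(4.5000) = 0.1354
  (s,1): 0.78·ln(1.1471) = 0.1070
  (s,2): 0.01·ln(0.2500) = -0.0139
  (s,3): 0.01·ln(0.1250) = -0.0208
Sum = 0.201 nats.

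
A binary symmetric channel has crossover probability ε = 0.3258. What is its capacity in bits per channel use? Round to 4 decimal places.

Binary symmetric channel: C = 1 − h₂(ε) where h₂ is the binary entropy function.
h₂(0.3258) = −0.3258·log₂0.3258 − 0.6742·log₂0.6742 = 0.9106.
C = 1 − 0.9106 = 0.0894 bits per channel use.

0.0894 bits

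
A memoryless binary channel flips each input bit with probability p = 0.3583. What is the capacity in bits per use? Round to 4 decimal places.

Binary symmetric channel: C = 1 − h₂(ε) where h₂ is the binary entropy function.
h₂(0.3583) = −0.3583·log₂0.3583 − 0.6417·log₂0.6417 = 0.9413.
C = 1 − 0.9413 = 0.0587 bits per channel use.

0.0587 bits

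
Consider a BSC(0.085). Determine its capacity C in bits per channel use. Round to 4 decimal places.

0.5804 bits

Binary symmetric channel: C = 1 − h₂(ε) where h₂ is the binary entropy function.
h₂(0.085) = −0.085·log₂0.085 − 0.915·log₂0.915 = 0.4196.
C = 1 − 0.4196 = 0.5804 bits per channel use.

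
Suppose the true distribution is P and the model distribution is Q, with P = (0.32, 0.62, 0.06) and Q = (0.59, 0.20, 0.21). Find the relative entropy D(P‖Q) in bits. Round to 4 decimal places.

0.6211 bits

D(P‖Q) = Σ p·log₂(p/q).
  0.32·log₂(0.32/0.59) = -0.28245
  0.62·log₂(0.62/0.20) = 1.01201
  0.06·log₂(0.06/0.21) = -0.10844
D(P‖Q) = 0.6211 bits.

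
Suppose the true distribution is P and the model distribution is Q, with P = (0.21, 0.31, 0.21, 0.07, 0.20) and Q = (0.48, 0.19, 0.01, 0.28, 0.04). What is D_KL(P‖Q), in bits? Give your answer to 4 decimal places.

D(P‖Q) = Σ p·log₂(p/q).
  0.21·log₂(0.21/0.48) = -0.25046
  0.31·log₂(0.31/0.19) = 0.21894
  0.21·log₂(0.21/0.01) = 0.92239
  0.07·log₂(0.07/0.28) = -0.14000
  0.20·log₂(0.20/0.04) = 0.46439
D(P‖Q) = 1.2153 bits.

1.2153 bits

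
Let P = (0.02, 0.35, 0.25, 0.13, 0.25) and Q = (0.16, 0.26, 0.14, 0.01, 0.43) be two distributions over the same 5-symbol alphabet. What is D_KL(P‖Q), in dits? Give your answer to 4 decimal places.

D(P‖Q) = Σ p·log₁₀(p/q).
  0.02·log₁₀(0.02/0.16) = -0.01806
  0.35·log₁₀(0.35/0.26) = 0.04518
  0.25·log₁₀(0.25/0.14) = 0.06295
  0.13·log₁₀(0.13/0.01) = 0.14481
  0.25·log₁₀(0.25/0.43) = -0.05888
D(P‖Q) = 0.1760 dits.

0.1760 dits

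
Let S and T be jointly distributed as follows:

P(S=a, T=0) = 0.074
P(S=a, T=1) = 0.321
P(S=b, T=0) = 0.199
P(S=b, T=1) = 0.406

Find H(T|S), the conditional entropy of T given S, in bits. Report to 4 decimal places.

Chain rule: H(T|S) = H(S,T) − H(S).
Marginals: p(S) = (0.3950, 0.6050), p(T) = (0.2730, 0.7270).
H(S,T) = 1.7957 bits; H(S) = 0.9680 bits.
H(T|S) = 1.7957 − 0.9680 = 0.8277 bits.

0.8277 bits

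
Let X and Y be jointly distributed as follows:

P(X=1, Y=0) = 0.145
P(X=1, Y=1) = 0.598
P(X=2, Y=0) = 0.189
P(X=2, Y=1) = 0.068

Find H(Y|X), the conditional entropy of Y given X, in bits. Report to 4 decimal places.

Chain rule: H(Y|X) = H(X,Y) − H(X).
Marginals: p(X) = (0.7430, 0.2570), p(Y) = (0.3340, 0.6660).
H(X,Y) = 1.5655 bits; H(X) = 0.8222 bits.
H(Y|X) = 1.5655 − 0.8222 = 0.7433 bits.

0.7433 bits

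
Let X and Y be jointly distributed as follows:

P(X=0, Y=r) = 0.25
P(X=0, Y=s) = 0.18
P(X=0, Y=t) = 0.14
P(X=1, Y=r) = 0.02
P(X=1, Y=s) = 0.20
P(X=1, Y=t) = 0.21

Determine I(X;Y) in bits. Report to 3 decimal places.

Marginals: p(X) = (0.5700, 0.4300), p(Y) = (0.2700, 0.3800, 0.3500).
I(X;Y) = Σ p(x,y)·log₂[p(x,y)/(p(x)p(y))].
  (0,r): 0.25·log₂(1.6244) = 0.1750
  (0,s): 0.18·log₂(0.8310) = -0.0481
  (0,t): 0.14·log₂(0.7018) = -0.0715
  (1,r): 0.02·log₂(0.1723) = -0.0507
  (1,s): 0.20·log₂(1.2240) = 0.0583
  (1,t): 0.21·log₂(1.3953) = 0.1009
Sum = 0.164 bits.

0.164 bits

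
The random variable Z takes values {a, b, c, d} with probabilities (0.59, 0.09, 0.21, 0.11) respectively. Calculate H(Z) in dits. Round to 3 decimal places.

0.477 dits

H(Z) = −Σ p·log₁₀ p.
  −(0.59)·log₁₀(0.59) = 0.1352
  −(0.09)·log₁₀(0.09) = 0.0941
  −(0.21)·log₁₀(0.21) = 0.1423
  −(0.11)·log₁₀(0.11) = 0.1054
Sum: 0.1352 + 0.0941 + 0.1423 + 0.1054 = 0.477 dits.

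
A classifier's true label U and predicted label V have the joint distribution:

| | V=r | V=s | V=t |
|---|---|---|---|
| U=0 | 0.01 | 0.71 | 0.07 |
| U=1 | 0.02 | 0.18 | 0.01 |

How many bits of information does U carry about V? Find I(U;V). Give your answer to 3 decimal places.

0.024 bits

Marginals: p(U) = (0.7900, 0.2100), p(V) = (0.0300, 0.8900, 0.0800).
I(U;V) = H(U) + H(V) − H(U,V).
H(U) = 0.7415, H(V) = 0.5929, H(U,V) = 1.3104.
I(U;V) = 0.7415 + 0.5929 − 1.3104 = 0.024 bits.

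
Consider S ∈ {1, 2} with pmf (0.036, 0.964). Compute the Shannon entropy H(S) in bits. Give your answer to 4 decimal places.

H(S) = −Σ p·log₂ p.
  −(0.036)·log₂(0.036) = 0.17265
  −(0.964)·log₂(0.964) = 0.05099
Sum: 0.17265 + 0.05099 = 0.2236 bits.

0.2236 bits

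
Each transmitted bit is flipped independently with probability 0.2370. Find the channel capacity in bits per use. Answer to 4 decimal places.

Binary symmetric channel: C = 1 − h₂(ε) where h₂ is the binary entropy function.
h₂(0.2370) = −0.2370·log₂0.2370 − 0.7630·log₂0.7630 = 0.7900.
C = 1 − 0.7900 = 0.2100 bits per channel use.

0.2100 bits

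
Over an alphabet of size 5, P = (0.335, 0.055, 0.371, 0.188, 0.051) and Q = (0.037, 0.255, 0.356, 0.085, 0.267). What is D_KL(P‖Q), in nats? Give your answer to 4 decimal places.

0.7338 nats

D(P‖Q) = Σ p·ln(p/q).
  0.335·ln(0.335/0.037) = 0.73808
  0.055·ln(0.055/0.255) = -0.08437
  0.371·ln(0.371/0.356) = 0.01531
  0.188·ln(0.188/0.085) = 0.14923
  0.051·ln(0.051/0.267) = -0.08443
D(P‖Q) = 0.7338 nats.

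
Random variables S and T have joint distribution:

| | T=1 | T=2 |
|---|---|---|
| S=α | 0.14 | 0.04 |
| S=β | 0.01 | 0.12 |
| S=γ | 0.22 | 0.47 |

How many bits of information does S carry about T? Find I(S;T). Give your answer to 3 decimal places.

Marginals: p(S) = (0.1800, 0.1300, 0.6900), p(T) = (0.3700, 0.6300).
I(S;T) = Σ p(x,y)·log₂[p(x,y)/(p(x)p(y))].
  (α,1): 0.14·log₂(2.1021) = 0.1501
  (α,2): 0.04·log₂(0.3527) = -0.0601
  (β,1): 0.01·log₂(0.2079) = -0.0227
  (β,2): 0.12·log₂(1.4652) = 0.0661
  (γ,1): 0.22·log₂(0.8617) = -0.0472
  (γ,2): 0.47·log₂(1.0812) = 0.0529
Sum = 0.139 bits.

0.139 bits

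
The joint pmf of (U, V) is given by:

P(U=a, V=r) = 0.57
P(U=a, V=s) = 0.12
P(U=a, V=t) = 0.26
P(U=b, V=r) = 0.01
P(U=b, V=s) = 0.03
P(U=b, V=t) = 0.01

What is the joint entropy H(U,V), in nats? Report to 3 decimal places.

1.122 nats

H(U,V) = −Σ p(x,y)·ln p(x,y) over all 6 cells.
  cell (a,r): −0.57·ln0.57 = 0.3204
  cell (a,s): −0.12·ln0.12 = 0.2544
  cell (a,t): −0.26·ln0.26 = 0.3502
  cell (b,r): −0.01·ln0.01 = 0.0461
  cell (b,s): −0.03·ln0.03 = 0.1052
  cell (b,t): −0.01·ln0.01 = 0.0461
Sum = 1.122 nats.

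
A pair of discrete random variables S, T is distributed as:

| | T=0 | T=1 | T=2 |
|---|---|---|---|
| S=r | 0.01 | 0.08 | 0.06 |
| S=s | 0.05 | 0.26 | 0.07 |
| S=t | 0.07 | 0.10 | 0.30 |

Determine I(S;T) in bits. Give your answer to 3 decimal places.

0.167 bits

Marginals: p(S) = (0.1500, 0.3800, 0.4700), p(T) = (0.1300, 0.4400, 0.4300).
I(S;T) = H(S) + H(T) − H(S,T).
H(S) = 1.4530, H(T) = 1.4274, H(S,T) = 2.7133.
I(S;T) = 1.4530 + 1.4274 − 2.7133 = 0.167 bits.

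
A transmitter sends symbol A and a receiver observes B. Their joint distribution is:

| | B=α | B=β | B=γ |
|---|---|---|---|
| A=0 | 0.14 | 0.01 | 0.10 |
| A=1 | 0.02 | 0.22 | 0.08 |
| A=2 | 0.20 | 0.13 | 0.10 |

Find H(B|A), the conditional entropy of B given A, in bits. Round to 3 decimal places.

1.310 bits

Chain rule: H(B|A) = H(A,B) − H(A).
Marginals: p(A) = (0.2500, 0.3200, 0.4300), p(B) = (0.3600, 0.3600, 0.2800).
H(A,B) = 2.8599 bits; H(A) = 1.5496 bits.
H(B|A) = 2.8599 − 1.5496 = 1.310 bits.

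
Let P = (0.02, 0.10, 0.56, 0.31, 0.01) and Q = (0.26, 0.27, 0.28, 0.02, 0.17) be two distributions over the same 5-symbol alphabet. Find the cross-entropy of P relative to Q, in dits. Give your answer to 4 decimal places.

H(P,Q) = −Σ p·log₁₀ q.
  −0.02·log₁₀(0.26) = 0.01170
  −0.10·log₁₀(0.27) = 0.05686
  −0.56·log₁₀(0.28) = 0.30959
  −0.31·log₁₀(0.02) = 0.52668
  −0.01·log₁₀(0.17) = 0.00770
H(P,Q) = 0.9125 dits.

0.9125 dits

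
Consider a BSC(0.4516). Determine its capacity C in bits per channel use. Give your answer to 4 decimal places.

0.0068 bits

Binary symmetric channel: C = 1 − h₂(ε) where h₂ is the binary entropy function.
h₂(0.4516) = −0.4516·log₂0.4516 − 0.5484·log₂0.5484 = 0.9932.
C = 1 − 0.9932 = 0.0068 bits per channel use.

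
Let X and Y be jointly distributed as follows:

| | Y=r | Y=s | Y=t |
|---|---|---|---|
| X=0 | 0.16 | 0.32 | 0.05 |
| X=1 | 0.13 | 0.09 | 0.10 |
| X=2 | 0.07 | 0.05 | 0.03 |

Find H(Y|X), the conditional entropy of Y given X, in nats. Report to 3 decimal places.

Chain rule: H(Y|X) = H(X,Y) − H(X).
Marginals: p(X) = (0.5300, 0.3200, 0.1500), p(Y) = (0.3600, 0.4600, 0.1800).
H(X,Y) = 1.9610 nats; H(X) = 0.9857 nats.
H(Y|X) = 1.9610 − 0.9857 = 0.975 nats.

0.975 nats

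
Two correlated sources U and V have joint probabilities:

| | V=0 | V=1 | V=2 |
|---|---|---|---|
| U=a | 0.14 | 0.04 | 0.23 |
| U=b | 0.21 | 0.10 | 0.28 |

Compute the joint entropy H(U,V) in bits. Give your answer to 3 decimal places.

H(U,V) = −Σ p(x,y)·log₂ p(x,y) over all 6 cells.
  cell (a,0): −0.14·log₂0.14 = 0.3971
  cell (a,1): −0.04·log₂0.04 = 0.1858
  cell (a,2): −0.23·log₂0.23 = 0.4877
  cell (b,0): −0.21·log₂0.21 = 0.4728
  cell (b,1): −0.10·log₂0.10 = 0.3322
  cell (b,2): −0.28·log₂0.28 = 0.5142
Sum = 2.390 bits.

2.390 bits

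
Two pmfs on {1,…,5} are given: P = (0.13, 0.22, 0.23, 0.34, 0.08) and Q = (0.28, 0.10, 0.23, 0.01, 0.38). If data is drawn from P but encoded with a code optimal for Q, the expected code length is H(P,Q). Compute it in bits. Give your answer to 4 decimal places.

H(P,Q) = −Σ p·log₂ q.
  −0.13·log₂(0.28) = 0.23875
  −0.22·log₂(0.10) = 0.73082
  −0.23·log₂(0.23) = 0.48767
  −0.34·log₂(0.01) = 2.25891
  −0.08·log₂(0.38) = 0.11167
H(P,Q) = 3.8278 bits.

3.8278 bits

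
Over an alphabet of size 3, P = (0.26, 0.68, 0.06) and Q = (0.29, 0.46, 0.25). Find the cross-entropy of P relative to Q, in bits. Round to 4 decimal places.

1.3461 bits

H(P,Q) = −Σ p·log₂ q.
  −0.26·log₂(0.29) = 0.46433
  −0.68·log₂(0.46) = 0.76180
  −0.06·log₂(0.25) = 0.12000
H(P,Q) = 1.3461 bits.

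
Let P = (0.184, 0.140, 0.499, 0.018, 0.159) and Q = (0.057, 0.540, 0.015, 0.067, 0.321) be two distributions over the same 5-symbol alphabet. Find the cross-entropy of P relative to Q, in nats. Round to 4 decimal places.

2.9384 nats

H(P,Q) = −Σ p·ln q.
  −0.184·ln(0.057) = 0.52711
  −0.140·ln(0.540) = 0.08627
  −0.499·ln(0.015) = 2.09565
  −0.018·ln(0.067) = 0.04866
  −0.159·ln(0.321) = 0.18067
H(P,Q) = 2.9384 nats.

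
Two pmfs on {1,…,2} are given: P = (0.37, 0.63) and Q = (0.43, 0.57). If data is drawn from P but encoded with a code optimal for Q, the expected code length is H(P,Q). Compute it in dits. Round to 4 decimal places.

0.2894 dits

H(P,Q) = −Σ p·log₁₀ q.
  −0.37·log₁₀(0.43) = 0.13562
  −0.63·log₁₀(0.57) = 0.15380
H(P,Q) = 0.2894 dits.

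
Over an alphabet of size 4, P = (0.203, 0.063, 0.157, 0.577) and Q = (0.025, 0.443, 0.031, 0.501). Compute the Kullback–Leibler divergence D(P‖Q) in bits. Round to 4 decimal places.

0.9211 bits

D(P‖Q) = Σ p·log₂(p/q).
  0.203·log₂(0.203/0.025) = 0.61336
  0.063·log₂(0.063/0.443) = -0.17727
  0.157·log₂(0.157/0.031) = 0.36745
  0.577·log₂(0.577/0.501) = 0.11757
D(P‖Q) = 0.9211 bits.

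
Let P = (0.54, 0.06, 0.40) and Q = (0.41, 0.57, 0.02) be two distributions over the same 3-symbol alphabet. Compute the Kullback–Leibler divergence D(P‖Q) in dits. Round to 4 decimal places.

D(P‖Q) = Σ p·log₁₀(p/q).
  0.54·log₁₀(0.54/0.41) = 0.06459
  0.06·log₁₀(0.06/0.57) = -0.05866
  0.40·log₁₀(0.40/0.02) = 0.52041
D(P‖Q) = 0.5263 dits.

0.5263 dits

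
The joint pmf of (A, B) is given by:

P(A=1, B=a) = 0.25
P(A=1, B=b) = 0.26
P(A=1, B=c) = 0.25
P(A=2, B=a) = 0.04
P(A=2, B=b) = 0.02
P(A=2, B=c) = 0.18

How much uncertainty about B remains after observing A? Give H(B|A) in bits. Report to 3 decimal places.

Chain rule: H(B|A) = H(A,B) − H(A).
Marginals: p(A) = (0.7600, 0.2400), p(B) = (0.2900, 0.2800, 0.4300).
H(A,B) = 2.2492 bits; H(A) = 0.7950 bits.
H(B|A) = 2.2492 − 0.7950 = 1.454 bits.

1.454 bits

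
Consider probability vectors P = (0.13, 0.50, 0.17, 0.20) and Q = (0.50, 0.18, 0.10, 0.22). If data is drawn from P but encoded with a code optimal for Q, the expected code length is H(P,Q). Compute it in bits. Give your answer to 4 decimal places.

2.3686 bits

H(P,Q) = −Σ p·log₂ q.
  −0.13·log₂(0.50) = 0.13000
  −0.50·log₂(0.18) = 1.23697
  −0.17·log₂(0.10) = 0.56473
  −0.20·log₂(0.22) = 0.43688
H(P,Q) = 2.3686 bits.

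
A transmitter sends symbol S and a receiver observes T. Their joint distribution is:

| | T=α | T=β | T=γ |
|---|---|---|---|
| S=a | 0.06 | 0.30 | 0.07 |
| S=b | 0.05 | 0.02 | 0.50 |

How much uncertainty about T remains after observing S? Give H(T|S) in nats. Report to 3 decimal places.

Chain rule: H(T|S) = H(S,T) − H(S).
Marginals: p(S) = (0.4300, 0.5700), p(T) = (0.1100, 0.3200, 0.5700).
H(S,T) = 1.2907 nats; H(S) = 0.6833 nats.
H(T|S) = 1.2907 − 0.6833 = 0.607 nats.

0.607 nats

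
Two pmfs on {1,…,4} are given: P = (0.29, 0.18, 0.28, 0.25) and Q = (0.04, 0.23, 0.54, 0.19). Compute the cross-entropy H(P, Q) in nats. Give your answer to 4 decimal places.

H(P,Q) = −Σ p·ln q.
  −0.29·ln(0.04) = 0.93347
  −0.18·ln(0.23) = 0.26454
  −0.28·ln(0.54) = 0.17253
  −0.25·ln(0.19) = 0.41518
H(P,Q) = 1.7857 nats.

1.7857 nats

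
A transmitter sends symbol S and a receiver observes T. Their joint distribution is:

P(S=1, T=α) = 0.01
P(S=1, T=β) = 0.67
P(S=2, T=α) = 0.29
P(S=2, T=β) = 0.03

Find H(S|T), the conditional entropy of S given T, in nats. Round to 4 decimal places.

0.1677 nats

Marginals: p(S) = (0.6800, 0.3200), p(T) = (0.3000, 0.7000).
H(S|T) = Σ p(T) · H(S|T=·).
  T=α: p=0.3000, H(S|T=α) = 0.1461
  T=β: p=0.7000, H(S|T=β) = 0.1769
Weighted sum = 0.1677 nats.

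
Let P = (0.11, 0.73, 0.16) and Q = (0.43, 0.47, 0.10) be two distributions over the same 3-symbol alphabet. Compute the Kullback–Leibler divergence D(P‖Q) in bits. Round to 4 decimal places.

D(P‖Q) = Σ p·log₂(p/q).
  0.11·log₂(0.11/0.43) = -0.21635
  0.73·log₂(0.73/0.47) = 0.46372
  0.16·log₂(0.16/0.10) = 0.10849
D(P‖Q) = 0.3559 bits.

0.3559 bits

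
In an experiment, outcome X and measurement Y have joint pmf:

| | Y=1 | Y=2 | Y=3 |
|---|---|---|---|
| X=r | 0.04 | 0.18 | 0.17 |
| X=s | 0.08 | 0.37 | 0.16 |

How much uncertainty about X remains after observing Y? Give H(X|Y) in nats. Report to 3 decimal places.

0.653 nats

Marginals: p(X) = (0.3900, 0.6100), p(Y) = (0.1200, 0.5500, 0.3300).
H(X|Y) = Σ p(Y) · H(X|Y=·).
  Y=1: p=0.1200, H(X|Y=1) = 0.6365
  Y=2: p=0.5500, H(X|Y=2) = 0.6322
  Y=3: p=0.3300, H(X|Y=3) = 0.6927
Weighted sum = 0.653 nats.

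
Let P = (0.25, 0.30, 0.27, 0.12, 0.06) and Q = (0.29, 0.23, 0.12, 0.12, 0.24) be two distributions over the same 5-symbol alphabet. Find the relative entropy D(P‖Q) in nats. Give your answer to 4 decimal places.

D(P‖Q) = Σ p·ln(p/q).
  0.25·ln(0.25/0.29) = -0.03711
  0.30·ln(0.30/0.23) = 0.07971
  0.27·ln(0.27/0.12) = 0.21895
  0.12·ln(0.12/0.12) = 0.00000
  0.06·ln(0.06/0.24) = -0.08318
D(P‖Q) = 0.1784 nats.

0.1784 nats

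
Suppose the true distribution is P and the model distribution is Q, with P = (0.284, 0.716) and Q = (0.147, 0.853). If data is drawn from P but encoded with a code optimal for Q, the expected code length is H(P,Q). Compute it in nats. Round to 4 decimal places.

H(P,Q) = −Σ p·ln q.
  −0.284·ln(0.147) = 0.54452
  −0.716·ln(0.853) = 0.11384
H(P,Q) = 0.6584 nats.

0.6584 nats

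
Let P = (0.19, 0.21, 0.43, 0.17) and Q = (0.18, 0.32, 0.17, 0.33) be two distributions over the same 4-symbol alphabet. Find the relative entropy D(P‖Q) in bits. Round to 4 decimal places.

0.3002 bits

D(P‖Q) = Σ p·log₂(p/q).
  0.19·log₂(0.19/0.18) = 0.01482
  0.21·log₂(0.21/0.32) = -0.12761
  0.43·log₂(0.43/0.17) = 0.57568
  0.17·log₂(0.17/0.33) = -0.16268
D(P‖Q) = 0.3002 bits.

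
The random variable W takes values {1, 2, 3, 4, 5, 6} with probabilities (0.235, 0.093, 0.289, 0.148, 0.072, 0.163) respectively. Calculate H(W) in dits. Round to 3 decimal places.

H(W) = −Σ p·log₁₀ p.
  −(0.235)·log₁₀(0.235) = 0.1478
  −(0.093)·log₁₀(0.093) = 0.0959
  −(0.289)·log₁₀(0.289) = 0.1558
  −(0.148)·log₁₀(0.148) = 0.1228
  −(0.072)·log₁₀(0.072) = 0.0823
  −(0.163)·log₁₀(0.163) = 0.1284
Sum: 0.1478 + 0.0959 + 0.1558 + 0.1228 + 0.0823 + 0.1284 = 0.733 dits.

0.733 dits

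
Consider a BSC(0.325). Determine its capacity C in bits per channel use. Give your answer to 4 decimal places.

Binary symmetric channel: C = 1 − h₂(ε) where h₂ is the binary entropy function.
h₂(0.325) = −0.325·log₂0.325 − 0.675·log₂0.675 = 0.9097.
C = 1 − 0.9097 = 0.0903 bits per channel use.

0.0903 bits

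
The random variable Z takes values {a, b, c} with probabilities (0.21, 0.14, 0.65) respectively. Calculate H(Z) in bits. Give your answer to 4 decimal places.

H(Z) = −Σ p·log₂ p.
  −(0.21)·log₂(0.21) = 0.47282
  −(0.14)·log₂(0.14) = 0.39711
  −(0.65)·log₂(0.65) = 0.40397
Sum: 0.47282 + 0.39711 + 0.40397 = 1.2739 bits.

1.2739 bits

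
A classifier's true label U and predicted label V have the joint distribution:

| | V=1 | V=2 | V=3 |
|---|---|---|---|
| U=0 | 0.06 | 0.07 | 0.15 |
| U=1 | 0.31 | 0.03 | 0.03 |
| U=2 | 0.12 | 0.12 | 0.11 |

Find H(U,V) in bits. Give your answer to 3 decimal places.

H(U,V) = −Σ p(x,y)·log₂ p(x,y) over all 9 cells.
  cell (0,1): −0.06·log₂0.06 = 0.2435
  cell (0,2): −0.07·log₂0.07 = 0.2686
  cell (0,3): −0.15·log₂0.15 = 0.4105
  cell (1,1): −0.31·log₂0.31 = 0.5238
  cell (1,2): −0.03·log₂0.03 = 0.1518
  cell (1,3): −0.03·log₂0.03 = 0.1518
  cell (2,1): −0.12·log₂0.12 = 0.3671
  cell (2,2): −0.12·log₂0.12 = 0.3671
  cell (2,3): −0.11·log₂0.11 = 0.3503
Sum = 2.834 bits.

2.834 bits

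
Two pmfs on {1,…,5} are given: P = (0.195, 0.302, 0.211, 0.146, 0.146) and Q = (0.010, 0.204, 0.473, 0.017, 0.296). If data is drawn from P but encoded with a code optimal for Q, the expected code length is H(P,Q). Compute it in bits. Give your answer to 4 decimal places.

3.3307 bits

H(P,Q) = −Σ p·log₂ q.
  −0.195·log₂(0.010) = 1.29555
  −0.302·log₂(0.204) = 0.69259
  −0.211·log₂(0.473) = 0.22790
  −0.146·log₂(0.017) = 0.85823
  −0.146·log₂(0.296) = 0.25642
H(P,Q) = 3.3307 bits.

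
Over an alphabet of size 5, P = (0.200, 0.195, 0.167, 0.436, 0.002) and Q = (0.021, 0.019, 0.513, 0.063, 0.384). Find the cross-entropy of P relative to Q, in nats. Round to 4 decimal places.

2.8643 nats

H(P,Q) = −Σ p·ln q.
  −0.200·ln(0.021) = 0.77265
  −0.195·ln(0.019) = 0.77285
  −0.167·ln(0.513) = 0.11147
  −0.436·ln(0.063) = 1.20537
  −0.002·ln(0.384) = 0.00191
H(P,Q) = 2.8643 nats.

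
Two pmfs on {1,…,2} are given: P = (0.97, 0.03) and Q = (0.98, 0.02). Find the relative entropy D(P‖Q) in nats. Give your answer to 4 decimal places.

D(P‖Q) = Σ p·ln(p/q).
  0.97·ln(0.97/0.98) = -0.00995
  0.03·ln(0.03/0.02) = 0.01216
D(P‖Q) = 0.0022 nats.

0.0022 nats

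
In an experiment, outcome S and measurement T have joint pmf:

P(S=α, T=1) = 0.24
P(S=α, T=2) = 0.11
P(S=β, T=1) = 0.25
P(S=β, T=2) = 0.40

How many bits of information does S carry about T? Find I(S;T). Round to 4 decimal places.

0.0606 bits

Marginals: p(S) = (0.3500, 0.6500), p(T) = (0.4900, 0.5100).
I(S;T) = H(S) + H(T) − H(S,T).
H(S) = 0.9341, H(T) = 0.9997, H(S,T) = 1.8732.
I(S;T) = 0.9341 + 0.9997 − 1.8732 = 0.0606 bits.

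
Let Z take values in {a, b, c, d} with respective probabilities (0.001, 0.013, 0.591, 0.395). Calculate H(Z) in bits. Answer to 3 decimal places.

1.069 bits

H(Z) = −Σ p·log₂ p.
  −(0.001)·log₂(0.001) = 0.0100
  −(0.013)·log₂(0.013) = 0.0814
  −(0.591)·log₂(0.591) = 0.4484
  −(0.395)·log₂(0.395) = 0.5293
Sum: 0.0100 + 0.0814 + 0.4484 + 0.5293 = 1.069 bits.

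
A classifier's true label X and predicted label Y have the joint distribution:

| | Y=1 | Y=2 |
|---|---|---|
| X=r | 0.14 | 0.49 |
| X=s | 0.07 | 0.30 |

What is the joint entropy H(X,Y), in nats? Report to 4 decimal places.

1.1721 nats

H(X,Y) = −Σ p(x,y)·ln p(x,y) over all 4 cells.
  cell (r,1): −0.14·ln0.14 = 0.27526
  cell (r,2): −0.49·ln0.49 = 0.34954
  cell (s,1): −0.07·ln0.07 = 0.18615
  cell (s,2): −0.30·ln0.30 = 0.36119
Sum = 1.1721 nats.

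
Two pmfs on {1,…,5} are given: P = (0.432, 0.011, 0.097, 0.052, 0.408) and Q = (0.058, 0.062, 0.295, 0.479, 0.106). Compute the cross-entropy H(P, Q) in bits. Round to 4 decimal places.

3.3658 bits

H(P,Q) = −Σ p·log₂ q.
  −0.432·log₂(0.058) = 1.77457
  −0.011·log₂(0.062) = 0.04413
  −0.097·log₂(0.295) = 0.17084
  −0.052·log₂(0.479) = 0.05522
  −0.408·log₂(0.106) = 1.32105
H(P,Q) = 3.3658 bits.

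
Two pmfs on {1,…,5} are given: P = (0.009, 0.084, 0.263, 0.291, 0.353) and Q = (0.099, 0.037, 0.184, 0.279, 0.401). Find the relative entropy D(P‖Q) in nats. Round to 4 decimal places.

D(P‖Q) = Σ p·ln(p/q).
  0.009·ln(0.009/0.099) = -0.02158
  0.084·ln(0.084/0.037) = 0.06887
  0.263·ln(0.263/0.184) = 0.09395
  0.291·ln(0.291/0.279) = 0.01225
  0.353·ln(0.353/0.401) = -0.04501
D(P‖Q) = 0.1085 nats.

0.1085 nats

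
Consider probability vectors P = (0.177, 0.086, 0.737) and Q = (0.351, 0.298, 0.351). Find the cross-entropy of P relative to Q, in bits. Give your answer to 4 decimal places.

1.5308 bits

H(P,Q) = −Σ p·log₂ q.
  −0.177·log₂(0.351) = 0.26735
  −0.086·log₂(0.298) = 0.15021
  −0.737·log₂(0.351) = 1.11321
H(P,Q) = 1.5308 bits.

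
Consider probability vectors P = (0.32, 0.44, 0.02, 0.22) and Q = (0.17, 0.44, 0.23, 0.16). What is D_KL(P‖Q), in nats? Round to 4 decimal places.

D(P‖Q) = Σ p·ln(p/q).
  0.32·ln(0.32/0.17) = 0.20241
  0.44·ln(0.44/0.44) = 0.00000
  0.02·ln(0.02/0.23) = -0.04885
  0.22·ln(0.22/0.16) = 0.07006
D(P‖Q) = 0.2236 nats.

0.2236 nats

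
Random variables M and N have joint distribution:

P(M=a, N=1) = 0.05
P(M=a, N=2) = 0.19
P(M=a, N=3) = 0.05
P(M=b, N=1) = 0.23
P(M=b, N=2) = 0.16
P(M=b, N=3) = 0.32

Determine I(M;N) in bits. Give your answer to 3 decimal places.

Marginals: p(M) = (0.2900, 0.7100), p(N) = (0.2800, 0.3500, 0.3700).
I(M;N) = H(M) + H(N) − H(M,N).
H(M) = 0.8687, H(N) = 1.5751, H(M,N) = 2.3241.
I(M;N) = 0.8687 + 1.5751 − 2.3241 = 0.120 bits.

0.120 bits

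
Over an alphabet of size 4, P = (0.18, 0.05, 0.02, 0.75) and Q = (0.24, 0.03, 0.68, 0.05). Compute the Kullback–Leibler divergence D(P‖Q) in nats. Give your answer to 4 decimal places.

1.9343 nats

D(P‖Q) = Σ p·ln(p/q).
  0.18·ln(0.18/0.24) = -0.05178
  0.05·ln(0.05/0.03) = 0.02554
  0.02·ln(0.02/0.68) = -0.07053
  0.75·ln(0.75/0.05) = 2.03104
D(P‖Q) = 1.9343 nats.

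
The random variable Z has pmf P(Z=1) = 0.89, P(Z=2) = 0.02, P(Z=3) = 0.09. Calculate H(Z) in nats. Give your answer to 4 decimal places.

H(Z) = −Σ p·ln p.
  −(0.89)·ln(0.89) = 0.10372
  −(0.02)·ln(0.02) = 0.07824
  −(0.09)·ln(0.09) = 0.21672
Sum: 0.10372 + 0.07824 + 0.21672 = 0.3987 nats.

0.3987 nats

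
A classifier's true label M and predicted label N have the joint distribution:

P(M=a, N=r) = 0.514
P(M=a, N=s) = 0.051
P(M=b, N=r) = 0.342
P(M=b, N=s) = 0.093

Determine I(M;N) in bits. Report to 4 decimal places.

Marginals: p(M) = (0.5650, 0.4350), p(N) = (0.8560, 0.1440).
I(M;N) = H(M) + H(N) − H(M,N).
H(M) = 0.9878, H(N) = 0.5946, H(M,N) = 1.5606.
I(M;N) = 0.9878 + 0.5946 − 1.5606 = 0.0218 bits.

0.0218 bits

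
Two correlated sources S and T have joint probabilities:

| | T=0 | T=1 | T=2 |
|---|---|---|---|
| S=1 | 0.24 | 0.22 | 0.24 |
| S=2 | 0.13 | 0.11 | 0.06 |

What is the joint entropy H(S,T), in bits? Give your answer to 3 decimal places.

2.445 bits

H(S,T) = −Σ p(x,y)·log₂ p(x,y) over all 6 cells.
  cell (1,0): −0.24·log₂0.24 = 0.4941
  cell (1,1): −0.22·log₂0.22 = 0.4806
  cell (1,2): −0.24·log₂0.24 = 0.4941
  cell (2,0): −0.13·log₂0.13 = 0.3826
  cell (2,1): −0.11·log₂0.11 = 0.3503
  cell (2,2): −0.06·log₂0.06 = 0.2435
Sum = 2.445 bits.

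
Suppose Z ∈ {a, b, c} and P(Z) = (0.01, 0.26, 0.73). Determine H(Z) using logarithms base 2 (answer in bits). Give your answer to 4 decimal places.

H(Z) = −Σ p·log₂ p.
  −(0.01)·log₂(0.01) = 0.06644
  −(0.26)·log₂(0.26) = 0.50529
  −(0.73)·log₂(0.73) = 0.33144
Sum: 0.06644 + 0.50529 + 0.33144 = 0.9032 bits.

0.9032 bits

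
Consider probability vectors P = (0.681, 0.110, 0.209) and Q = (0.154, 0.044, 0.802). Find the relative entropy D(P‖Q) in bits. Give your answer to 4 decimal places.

D(P‖Q) = Σ p·log₂(p/q).
  0.681·log₂(0.681/0.154) = 1.46056
  0.110·log₂(0.110/0.044) = 0.14541
  0.209·log₂(0.209/0.802) = -0.40548
D(P‖Q) = 1.2005 bits.

1.2005 bits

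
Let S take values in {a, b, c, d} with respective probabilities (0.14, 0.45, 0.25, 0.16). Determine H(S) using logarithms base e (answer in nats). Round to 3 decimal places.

H(S) = −Σ p·ln p.
  −(0.14)·ln(0.14) = 0.2753
  −(0.45)·ln(0.45) = 0.3593
  −(0.25)·ln(0.25) = 0.3466
  −(0.16)·ln(0.16) = 0.2932
Sum: 0.2753 + 0.3593 + 0.3466 + 0.2932 = 1.274 nats.

1.274 nats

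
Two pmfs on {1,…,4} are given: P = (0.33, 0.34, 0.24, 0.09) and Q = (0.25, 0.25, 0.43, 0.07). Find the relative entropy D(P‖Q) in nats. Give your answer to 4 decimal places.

0.0788 nats

D(P‖Q) = Σ p·ln(p/q).
  0.33·ln(0.33/0.25) = 0.09162
  0.34·ln(0.34/0.25) = 0.10454
  0.24·ln(0.24/0.43) = -0.13996
  0.09·ln(0.09/0.07) = 0.02262
D(P‖Q) = 0.0788 nats.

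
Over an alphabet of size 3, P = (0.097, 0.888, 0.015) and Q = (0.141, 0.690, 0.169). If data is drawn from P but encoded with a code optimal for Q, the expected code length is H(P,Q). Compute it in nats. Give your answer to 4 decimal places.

H(P,Q) = −Σ p·ln q.
  −0.097·ln(0.141) = 0.19002
  −0.888·ln(0.690) = 0.32950
  −0.015·ln(0.169) = 0.02667
H(P,Q) = 0.5462 nats.

0.5462 nats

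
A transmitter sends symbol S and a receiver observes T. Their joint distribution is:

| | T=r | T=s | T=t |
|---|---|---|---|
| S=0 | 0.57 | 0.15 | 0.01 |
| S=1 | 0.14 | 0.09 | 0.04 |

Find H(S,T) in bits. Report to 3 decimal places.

H(S,T) = −Σ p(x,y)·log₂ p(x,y) over all 6 cells.
  cell (0,r): −0.57·log₂0.57 = 0.4623
  cell (0,s): −0.15·log₂0.15 = 0.4105
  cell (0,t): −0.01·log₂0.01 = 0.0664
  cell (1,r): −0.14·log₂0.14 = 0.3971
  cell (1,s): −0.09·log₂0.09 = 0.3127
  cell (1,t): −0.04·log₂0.04 = 0.1858
Sum = 1.835 bits.

1.835 bits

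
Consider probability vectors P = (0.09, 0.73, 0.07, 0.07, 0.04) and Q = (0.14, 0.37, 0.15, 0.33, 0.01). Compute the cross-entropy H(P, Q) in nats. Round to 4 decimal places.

1.2974 nats

H(P,Q) = −Σ p·ln q.
  −0.09·ln(0.14) = 0.17695
  −0.73·ln(0.37) = 0.72580
  −0.07·ln(0.15) = 0.13280
  −0.07·ln(0.33) = 0.07761
  −0.04·ln(0.01) = 0.18421
H(P,Q) = 1.2974 nats.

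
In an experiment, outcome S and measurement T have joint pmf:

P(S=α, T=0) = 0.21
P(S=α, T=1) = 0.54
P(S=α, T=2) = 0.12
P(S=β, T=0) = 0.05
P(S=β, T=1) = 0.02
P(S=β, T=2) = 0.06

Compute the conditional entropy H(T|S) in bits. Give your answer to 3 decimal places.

Chain rule: H(T|S) = H(S,T) − H(S).
Marginals: p(S) = (0.8700, 0.1300), p(T) = (0.2600, 0.5600, 0.1800).
H(S,T) = 1.8924 bits; H(S) = 0.5574 bits.
H(T|S) = 1.8924 − 0.5574 = 1.335 bits.

1.335 bits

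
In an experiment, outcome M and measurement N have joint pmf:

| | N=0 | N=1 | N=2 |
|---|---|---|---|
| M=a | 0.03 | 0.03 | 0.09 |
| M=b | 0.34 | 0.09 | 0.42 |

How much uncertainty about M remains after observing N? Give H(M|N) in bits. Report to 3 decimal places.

0.590 bits

Marginals: p(M) = (0.1500, 0.8500), p(N) = (0.3700, 0.1200, 0.5100).
H(M|N) = Σ p(N) · H(M|N=·).
  N=0: p=0.3700, H(M|N=0) = 0.4060
  N=1: p=0.1200, H(M|N=1) = 0.8113
  N=2: p=0.5100, H(M|N=2) = 0.6723
Weighted sum = 0.590 bits.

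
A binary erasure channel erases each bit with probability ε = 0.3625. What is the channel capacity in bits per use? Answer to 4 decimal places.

0.6375 bits

Binary erasure channel: capacity C = 1 − ε.
C = 1 − 0.3625 = 0.6375 bits per channel use.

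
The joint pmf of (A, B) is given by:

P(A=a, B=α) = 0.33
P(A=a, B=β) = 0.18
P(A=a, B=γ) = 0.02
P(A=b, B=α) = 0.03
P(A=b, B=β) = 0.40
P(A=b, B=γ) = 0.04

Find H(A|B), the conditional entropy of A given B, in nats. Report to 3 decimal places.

Marginals: p(A) = (0.5300, 0.4700), p(B) = (0.3600, 0.5800, 0.0600).
H(A|B) = Σ p(B) · H(A|B=·).
  B=α: p=0.3600, H(A|B=α) = 0.2868
  B=β: p=0.5800, H(A|B=β) = 0.6194
  B=γ: p=0.0600, H(A|B=γ) = 0.6365
Weighted sum = 0.501 nats.

0.501 nats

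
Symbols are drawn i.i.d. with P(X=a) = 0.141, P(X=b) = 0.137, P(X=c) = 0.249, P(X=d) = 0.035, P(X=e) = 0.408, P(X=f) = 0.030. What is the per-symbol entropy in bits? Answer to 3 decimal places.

H(X) = −Σ p·log₂ p.
  −(0.141)·log₂(0.141) = 0.3985
  −(0.137)·log₂(0.137) = 0.3929
  −(0.249)·log₂(0.249) = 0.4994
  −(0.035)·log₂(0.035) = 0.1693
  −(0.408)·log₂(0.408) = 0.5277
  −(0.030)·log₂(0.030) = 0.1518
Sum: 0.3985 + 0.3929 + 0.4994 + 0.1693 + 0.5277 + 0.1518 = 2.140 bits.

2.140 bits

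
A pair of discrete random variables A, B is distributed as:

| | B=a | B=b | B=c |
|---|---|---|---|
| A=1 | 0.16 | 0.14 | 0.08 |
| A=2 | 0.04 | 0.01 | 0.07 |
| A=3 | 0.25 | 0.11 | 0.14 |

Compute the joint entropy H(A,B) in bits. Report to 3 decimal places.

H(A,B) = −Σ p(x,y)·log₂ p(x,y) over all 9 cells.
  cell (1,a): −0.16·log₂0.16 = 0.4230
  cell (1,b): −0.14·log₂0.14 = 0.3971
  cell (1,c): −0.08·log₂0.08 = 0.2915
  cell (2,a): −0.04·log₂0.04 = 0.1858
  cell (2,b): −0.01·log₂0.01 = 0.0664
  cell (2,c): −0.07·log₂0.07 = 0.2686
  cell (3,a): −0.25·log₂0.25 = 0.5000
  cell (3,b): −0.11·log₂0.11 = 0.3503
  cell (3,c): −0.14·log₂0.14 = 0.3971
Sum = 2.880 bits.

2.880 bits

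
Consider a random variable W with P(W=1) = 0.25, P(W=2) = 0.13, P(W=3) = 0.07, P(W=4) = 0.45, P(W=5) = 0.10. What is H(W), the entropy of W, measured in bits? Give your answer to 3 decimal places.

H(W) = −Σ p·log₂ p.
  −(0.25)·log₂(0.25) = 0.5000
  −(0.13)·log₂(0.13) = 0.3826
  −(0.07)·log₂(0.07) = 0.2686
  −(0.45)·log₂(0.45) = 0.5184
  −(0.10)·log₂(0.10) = 0.3322
Sum: 0.5000 + 0.3826 + 0.2686 + 0.5184 + 0.3322 = 2.002 bits.

2.002 bits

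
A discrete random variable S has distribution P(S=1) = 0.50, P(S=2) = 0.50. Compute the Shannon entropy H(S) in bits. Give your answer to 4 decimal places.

1.0000 bits

H(S) = −Σ p·log₂ p.
  −(0.50)·log₂(0.50) = 0.50000
  −(0.50)·log₂(0.50) = 0.50000
Sum: 0.50000 + 0.50000 = 1.0000 bits.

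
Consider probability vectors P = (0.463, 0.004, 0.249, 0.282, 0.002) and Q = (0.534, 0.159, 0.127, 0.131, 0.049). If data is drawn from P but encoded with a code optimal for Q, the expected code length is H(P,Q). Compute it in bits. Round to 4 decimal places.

H(P,Q) = −Σ p·log₂ q.
  −0.463·log₂(0.534) = 0.41906
  −0.004·log₂(0.159) = 0.01061
  −0.249·log₂(0.127) = 0.74130
  −0.282·log₂(0.131) = 0.82693
  −0.002·log₂(0.049) = 0.00870
H(P,Q) = 2.0066 bits.

2.0066 bits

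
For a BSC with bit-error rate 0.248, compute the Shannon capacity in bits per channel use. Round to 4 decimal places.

Binary symmetric channel: C = 1 − h₂(ε) where h₂ is the binary entropy function.
h₂(0.248) = −0.248·log₂0.248 − 0.752·log₂0.752 = 0.8081.
C = 1 − 0.8081 = 0.1919 bits per channel use.

0.1919 bits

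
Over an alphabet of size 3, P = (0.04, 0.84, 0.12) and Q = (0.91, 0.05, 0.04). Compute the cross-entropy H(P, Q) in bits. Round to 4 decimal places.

4.1931 bits

H(P,Q) = −Σ p·log₂ q.
  −0.04·log₂(0.91) = 0.00544
  −0.84·log₂(0.05) = 3.63042
  −0.12·log₂(0.04) = 0.55726
H(P,Q) = 4.1931 bits.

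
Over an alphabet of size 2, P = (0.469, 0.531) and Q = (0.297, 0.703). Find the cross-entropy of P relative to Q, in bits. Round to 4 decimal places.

1.0914 bits

H(P,Q) = −Σ p·log₂ q.
  −0.469·log₂(0.297) = 0.82144
  −0.531·log₂(0.703) = 0.26996
H(P,Q) = 1.0914 bits.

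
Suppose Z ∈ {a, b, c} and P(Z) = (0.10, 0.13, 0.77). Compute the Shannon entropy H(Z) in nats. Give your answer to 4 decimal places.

0.6967 nats

H(Z) = −Σ p·ln p.
  −(0.10)·ln(0.10) = 0.23026
  −(0.13)·ln(0.13) = 0.26523
  −(0.77)·ln(0.77) = 0.20125
Sum: 0.23026 + 0.26523 + 0.20125 = 0.6967 nats.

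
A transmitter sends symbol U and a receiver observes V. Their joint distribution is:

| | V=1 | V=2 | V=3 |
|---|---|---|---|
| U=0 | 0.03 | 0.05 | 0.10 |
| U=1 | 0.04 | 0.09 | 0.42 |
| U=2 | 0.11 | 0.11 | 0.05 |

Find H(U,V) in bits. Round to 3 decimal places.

2.641 bits

H(U,V) = −Σ p(x,y)·log₂ p(x,y) over all 9 cells.
  cell (0,1): −0.03·log₂0.03 = 0.1518
  cell (0,2): −0.05·log₂0.05 = 0.2161
  cell (0,3): −0.10·log₂0.10 = 0.3322
  cell (1,1): −0.04·log₂0.04 = 0.1858
  cell (1,2): −0.09·log₂0.09 = 0.3127
  cell (1,3): −0.42·log₂0.42 = 0.5256
  cell (2,1): −0.11·log₂0.11 = 0.3503
  cell (2,2): −0.11·log₂0.11 = 0.3503
  cell (2,3): −0.05·log₂0.05 = 0.2161
Sum = 2.641 bits.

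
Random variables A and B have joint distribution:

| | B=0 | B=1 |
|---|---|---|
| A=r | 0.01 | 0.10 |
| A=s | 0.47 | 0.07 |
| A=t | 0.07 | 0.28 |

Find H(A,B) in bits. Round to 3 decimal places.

H(A,B) = −Σ p(x,y)·log₂ p(x,y) over all 6 cells.
  cell (r,0): −0.01·log₂0.01 = 0.0664
  cell (r,1): −0.10·log₂0.10 = 0.3322
  cell (s,0): −0.47·log₂0.47 = 0.5120
  cell (s,1): −0.07·log₂0.07 = 0.2686
  cell (t,0): −0.07·log₂0.07 = 0.2686
  cell (t,1): −0.28·log₂0.28 = 0.5142
Sum = 1.962 bits.

1.962 bits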